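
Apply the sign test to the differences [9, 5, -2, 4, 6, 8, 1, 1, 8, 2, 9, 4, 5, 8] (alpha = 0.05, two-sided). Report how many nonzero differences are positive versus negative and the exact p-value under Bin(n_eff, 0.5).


Step 1: Discard zero differences. Original n = 14; n_eff = number of nonzero differences = 14.
Nonzero differences (with sign): +9, +5, -2, +4, +6, +8, +1, +1, +8, +2, +9, +4, +5, +8
Step 2: Count signs: positive = 13, negative = 1.
Step 3: Under H0: P(positive) = 0.5, so the number of positives S ~ Bin(14, 0.5).
Step 4: Two-sided exact p-value = sum of Bin(14,0.5) probabilities at or below the observed probability = 0.001831.
Step 5: alpha = 0.05. reject H0.

n_eff = 14, pos = 13, neg = 1, p = 0.001831, reject H0.


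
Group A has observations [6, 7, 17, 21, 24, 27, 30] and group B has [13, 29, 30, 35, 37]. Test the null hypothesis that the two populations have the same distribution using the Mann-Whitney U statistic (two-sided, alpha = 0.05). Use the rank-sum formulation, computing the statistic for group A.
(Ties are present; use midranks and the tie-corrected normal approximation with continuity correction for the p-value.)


Step 1: Combine and sort all 12 observations; assign midranks.
sorted (value, group): (6,X), (7,X), (13,Y), (17,X), (21,X), (24,X), (27,X), (29,Y), (30,X), (30,Y), (35,Y), (37,Y)
ranks: 6->1, 7->2, 13->3, 17->4, 21->5, 24->6, 27->7, 29->8, 30->9.5, 30->9.5, 35->11, 37->12
Step 2: Rank sum for X: R1 = 1 + 2 + 4 + 5 + 6 + 7 + 9.5 = 34.5.
Step 3: U_X = R1 - n1(n1+1)/2 = 34.5 - 7*8/2 = 34.5 - 28 = 6.5.
       U_Y = n1*n2 - U_X = 35 - 6.5 = 28.5.
Step 4: Ties are present, so use the tie-corrected normal approximation (with continuity correction) for the p-value.
Step 5: p-value = 0.087602; compare to alpha = 0.05. fail to reject H0.

U_X = 6.5, p = 0.087602, fail to reject H0 at alpha = 0.05.


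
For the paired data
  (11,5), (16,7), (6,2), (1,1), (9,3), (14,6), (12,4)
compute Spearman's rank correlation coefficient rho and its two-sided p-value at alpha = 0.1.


Step 1: Rank x and y separately (midranks; no ties here).
rank(x): 11->4, 16->7, 6->2, 1->1, 9->3, 14->6, 12->5
rank(y): 5->5, 7->7, 2->2, 1->1, 3->3, 6->6, 4->4
Step 2: d_i = R_x(i) - R_y(i); compute d_i^2.
  (4-5)^2=1, (7-7)^2=0, (2-2)^2=0, (1-1)^2=0, (3-3)^2=0, (6-6)^2=0, (5-4)^2=1
sum(d^2) = 2.
Step 3: rho = 1 - 6*2 / (7*(7^2 - 1)) = 1 - 12/336 = 0.964286.
Step 4: Under H0, t = rho * sqrt((n-2)/(1-rho^2)) = 8.1408 ~ t(5).
Step 5: Two-sided p-value from the t-distribution with 5 df = 0.000454.
Step 6: alpha = 0.1. reject H0.

rho = 0.9643, p = 0.000454, reject H0 at alpha = 0.1.


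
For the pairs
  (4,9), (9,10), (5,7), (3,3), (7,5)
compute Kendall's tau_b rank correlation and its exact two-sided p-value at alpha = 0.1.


Step 1: Enumerate the 10 unordered pairs (i,j) with i<j and classify each by sign(x_j-x_i) * sign(y_j-y_i).
  (1,2):dx=+5,dy=+1->C; (1,3):dx=+1,dy=-2->D; (1,4):dx=-1,dy=-6->C; (1,5):dx=+3,dy=-4->D
  (2,3):dx=-4,dy=-3->C; (2,4):dx=-6,dy=-7->C; (2,5):dx=-2,dy=-5->C; (3,4):dx=-2,dy=-4->C
  (3,5):dx=+2,dy=-2->D; (4,5):dx=+4,dy=+2->C
Step 2: C = 7, D = 3, total pairs = 10.
Step 3: tau = (C - D)/(n(n-1)/2) = (7 - 3)/10 = 0.400000.
Step 4: Exact two-sided p-value (enumerate n! = 120 permutations of y under H0): p = 0.483333.
Step 5: alpha = 0.1. fail to reject H0.

tau_b = 0.4000 (C=7, D=3), p = 0.483333, fail to reject H0.


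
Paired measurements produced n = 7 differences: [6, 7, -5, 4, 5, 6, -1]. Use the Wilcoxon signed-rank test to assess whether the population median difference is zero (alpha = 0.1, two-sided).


Step 1: Drop any zero differences (none here) and take |d_i|.
|d| = [6, 7, 5, 4, 5, 6, 1]
Step 2: Midrank |d_i| (ties get averaged ranks).
ranks: |6|->5.5, |7|->7, |5|->3.5, |4|->2, |5|->3.5, |6|->5.5, |1|->1
Step 3: Attach original signs; sum ranks with positive sign and with negative sign.
W+ = 5.5 + 7 + 2 + 3.5 + 5.5 = 23.5
W- = 3.5 + 1 = 4.5
(Check: W+ + W- = 28 should equal n(n+1)/2 = 28.)
Step 4: Test statistic W = min(W+, W-) = 4.5.
Step 5: Ties in |d|, so use the tie-corrected normal approximation.
        E[W] = n(n+1)/4 = 7*8/4 = 14.
        Tie groups: |d|=5 (t=2), |d|=6 (t=2); sum(t^3 - t) = 12.
        Var[W] = n(n+1)(2n+1)/24 - sum(t^3-t)/48 = 840/24 - 12/48 = 34.75.
        z = (W - E[W]) / sqrt(Var[W]) = (4.5 - 14) / 5.8949 = -1.6116.
        Two-sided p = 2*Phi(z) = 0.107058.
Step 6: alpha = 0.1. fail to reject H0.

W+ = 23.5, W- = 4.5, W = min = 4.5, p = 0.107058, fail to reject H0.


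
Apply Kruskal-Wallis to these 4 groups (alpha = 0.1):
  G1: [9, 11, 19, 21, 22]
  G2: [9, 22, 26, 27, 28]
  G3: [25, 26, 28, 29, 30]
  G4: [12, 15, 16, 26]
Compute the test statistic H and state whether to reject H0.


Step 1: Combine all N = 19 observations and assign midranks.
sorted (value, group, rank): (9,G1,1.5), (9,G2,1.5), (11,G1,3), (12,G4,4), (15,G4,5), (16,G4,6), (19,G1,7), (21,G1,8), (22,G1,9.5), (22,G2,9.5), (25,G3,11), (26,G2,13), (26,G3,13), (26,G4,13), (27,G2,15), (28,G2,16.5), (28,G3,16.5), (29,G3,18), (30,G3,19)
Step 2: Sum ranks within each group.
R_1 = 29 (n_1 = 5)
R_2 = 55.5 (n_2 = 5)
R_3 = 77.5 (n_3 = 5)
R_4 = 28 (n_4 = 4)
Step 3: H = 12/(N(N+1)) * sum(R_i^2/n_i) - 3(N+1)
     = 12/(19*20) * (29^2/5 + 55.5^2/5 + 77.5^2/5 + 28^2/4) - 3*20
     = 0.031579 * 2181.5 - 60
     = 8.889474.
Step 4: Ties present; correction factor C = 1 - 42/(19^3 - 19) = 0.993860. Corrected H = 8.889474 / 0.993860 = 8.944395.
Step 5: Under H0, H ~ chi^2(3); p-value = 0.030039.
Step 6: alpha = 0.1. reject H0.

H = 8.9444, df = 3, p = 0.030039, reject H0.


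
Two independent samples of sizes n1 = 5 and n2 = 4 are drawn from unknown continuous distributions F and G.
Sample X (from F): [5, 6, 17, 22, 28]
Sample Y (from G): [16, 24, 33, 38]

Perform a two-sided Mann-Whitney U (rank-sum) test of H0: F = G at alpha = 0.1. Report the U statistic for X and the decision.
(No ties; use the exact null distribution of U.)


Step 1: Combine and sort all 9 observations; assign midranks.
sorted (value, group): (5,X), (6,X), (16,Y), (17,X), (22,X), (24,Y), (28,X), (33,Y), (38,Y)
ranks: 5->1, 6->2, 16->3, 17->4, 22->5, 24->6, 28->7, 33->8, 38->9
Step 2: Rank sum for X: R1 = 1 + 2 + 4 + 5 + 7 = 19.
Step 3: U_X = R1 - n1(n1+1)/2 = 19 - 5*6/2 = 19 - 15 = 4.
       U_Y = n1*n2 - U_X = 20 - 4 = 16.
Step 4: No ties, so the exact null distribution of U (based on enumerating the C(9,5) = 126 equally likely rank assignments) gives the two-sided p-value.
Step 5: p-value = 0.190476; compare to alpha = 0.1. fail to reject H0.

U_X = 4, p = 0.190476, fail to reject H0 at alpha = 0.1.


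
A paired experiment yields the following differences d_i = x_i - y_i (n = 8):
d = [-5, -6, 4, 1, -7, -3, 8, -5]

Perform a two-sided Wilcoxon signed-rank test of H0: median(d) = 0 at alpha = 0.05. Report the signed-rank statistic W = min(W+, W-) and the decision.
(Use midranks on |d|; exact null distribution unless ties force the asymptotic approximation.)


Step 1: Drop any zero differences (none here) and take |d_i|.
|d| = [5, 6, 4, 1, 7, 3, 8, 5]
Step 2: Midrank |d_i| (ties get averaged ranks).
ranks: |5|->4.5, |6|->6, |4|->3, |1|->1, |7|->7, |3|->2, |8|->8, |5|->4.5
Step 3: Attach original signs; sum ranks with positive sign and with negative sign.
W+ = 3 + 1 + 8 = 12
W- = 4.5 + 6 + 7 + 2 + 4.5 = 24
(Check: W+ + W- = 36 should equal n(n+1)/2 = 36.)
Step 4: Test statistic W = min(W+, W-) = 12.
Step 5: Ties in |d|, so use the tie-corrected normal approximation.
        E[W] = n(n+1)/4 = 8*9/4 = 18.
        Tie groups: |d|=5 (t=2); sum(t^3 - t) = 6.
        Var[W] = n(n+1)(2n+1)/24 - sum(t^3-t)/48 = 1224/24 - 6/48 = 50.875.
        z = (W - E[W]) / sqrt(Var[W]) = (12 - 18) / 7.1327 = -0.8412.
        Two-sided p = 2*Phi(z) = 0.400236.
Step 6: alpha = 0.05. fail to reject H0.

W+ = 12, W- = 24, W = min = 12, p = 0.400236, fail to reject H0.


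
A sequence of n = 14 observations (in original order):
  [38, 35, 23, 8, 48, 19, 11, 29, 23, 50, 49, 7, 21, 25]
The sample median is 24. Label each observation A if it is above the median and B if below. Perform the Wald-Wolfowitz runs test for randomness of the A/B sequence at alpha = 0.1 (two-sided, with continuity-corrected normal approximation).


Step 1: Compute median = 24; label A = above, B = below.
Labels in order: AABBABBABAABBA  (n_A = 7, n_B = 7)
Step 2: Count runs R = 9.
Step 3: Under H0 (random ordering), E[R] = 2*n_A*n_B/(n_A+n_B) + 1 = 2*7*7/14 + 1 = 8.0000.
        Var[R] = 2*n_A*n_B*(2*n_A*n_B - n_A - n_B) / ((n_A+n_B)^2 * (n_A+n_B-1)) = 8232/2548 = 3.2308.
        SD[R] = 1.7974.
Step 4: Continuity-corrected z = (R - 0.5 - E[R]) / SD[R] = (9 - 0.5 - 8.0000) / 1.7974 = 0.2782.
Step 5: Two-sided p-value via normal approximation = 2*(1 - Phi(|z|)) = 0.780879.
Step 6: alpha = 0.1. fail to reject H0.

R = 9, z = 0.2782, p = 0.780879, fail to reject H0.


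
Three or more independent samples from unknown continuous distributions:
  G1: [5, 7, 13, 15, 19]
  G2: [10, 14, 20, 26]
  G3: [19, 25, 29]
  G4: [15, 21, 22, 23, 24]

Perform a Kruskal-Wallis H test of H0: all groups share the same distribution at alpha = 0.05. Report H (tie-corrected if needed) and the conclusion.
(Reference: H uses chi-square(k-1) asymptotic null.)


Step 1: Combine all N = 17 observations and assign midranks.
sorted (value, group, rank): (5,G1,1), (7,G1,2), (10,G2,3), (13,G1,4), (14,G2,5), (15,G1,6.5), (15,G4,6.5), (19,G1,8.5), (19,G3,8.5), (20,G2,10), (21,G4,11), (22,G4,12), (23,G4,13), (24,G4,14), (25,G3,15), (26,G2,16), (29,G3,17)
Step 2: Sum ranks within each group.
R_1 = 22 (n_1 = 5)
R_2 = 34 (n_2 = 4)
R_3 = 40.5 (n_3 = 3)
R_4 = 56.5 (n_4 = 5)
Step 3: H = 12/(N(N+1)) * sum(R_i^2/n_i) - 3(N+1)
     = 12/(17*18) * (22^2/5 + 34^2/4 + 40.5^2/3 + 56.5^2/5) - 3*18
     = 0.039216 * 1571 - 54
     = 7.607843.
Step 4: Ties present; correction factor C = 1 - 12/(17^3 - 17) = 0.997549. Corrected H = 7.607843 / 0.997549 = 7.626536.
Step 5: Under H0, H ~ chi^2(3); p-value = 0.054395.
Step 6: alpha = 0.05. fail to reject H0.

H = 7.6265, df = 3, p = 0.054395, fail to reject H0.


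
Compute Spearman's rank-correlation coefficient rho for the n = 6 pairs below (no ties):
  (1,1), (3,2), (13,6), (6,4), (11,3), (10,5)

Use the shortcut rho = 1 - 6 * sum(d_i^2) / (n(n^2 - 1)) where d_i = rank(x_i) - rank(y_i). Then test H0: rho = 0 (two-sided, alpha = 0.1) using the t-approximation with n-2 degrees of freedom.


Step 1: Rank x and y separately (midranks; no ties here).
rank(x): 1->1, 3->2, 13->6, 6->3, 11->5, 10->4
rank(y): 1->1, 2->2, 6->6, 4->4, 3->3, 5->5
Step 2: d_i = R_x(i) - R_y(i); compute d_i^2.
  (1-1)^2=0, (2-2)^2=0, (6-6)^2=0, (3-4)^2=1, (5-3)^2=4, (4-5)^2=1
sum(d^2) = 6.
Step 3: rho = 1 - 6*6 / (6*(6^2 - 1)) = 1 - 36/210 = 0.828571.
Step 4: Under H0, t = rho * sqrt((n-2)/(1-rho^2)) = 2.9598 ~ t(4).
Step 5: Two-sided p-value from the t-distribution with 4 df = 0.041563.
Step 6: alpha = 0.1. reject H0.

rho = 0.8286, p = 0.041563, reject H0 at alpha = 0.1.


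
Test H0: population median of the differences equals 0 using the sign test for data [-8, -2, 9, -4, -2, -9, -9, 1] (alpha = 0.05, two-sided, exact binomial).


Step 1: Discard zero differences. Original n = 8; n_eff = number of nonzero differences = 8.
Nonzero differences (with sign): -8, -2, +9, -4, -2, -9, -9, +1
Step 2: Count signs: positive = 2, negative = 6.
Step 3: Under H0: P(positive) = 0.5, so the number of positives S ~ Bin(8, 0.5).
Step 4: Two-sided exact p-value = sum of Bin(8,0.5) probabilities at or below the observed probability = 0.289062.
Step 5: alpha = 0.05. fail to reject H0.

n_eff = 8, pos = 2, neg = 6, p = 0.289062, fail to reject H0.


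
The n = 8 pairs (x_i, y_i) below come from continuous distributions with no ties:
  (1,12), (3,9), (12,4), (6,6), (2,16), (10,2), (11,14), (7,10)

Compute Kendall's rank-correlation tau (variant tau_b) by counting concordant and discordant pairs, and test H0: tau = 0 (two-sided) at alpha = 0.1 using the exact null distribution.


Step 1: Enumerate the 28 unordered pairs (i,j) with i<j and classify each by sign(x_j-x_i) * sign(y_j-y_i).
  (1,2):dx=+2,dy=-3->D; (1,3):dx=+11,dy=-8->D; (1,4):dx=+5,dy=-6->D; (1,5):dx=+1,dy=+4->C
  (1,6):dx=+9,dy=-10->D; (1,7):dx=+10,dy=+2->C; (1,8):dx=+6,dy=-2->D; (2,3):dx=+9,dy=-5->D
  (2,4):dx=+3,dy=-3->D; (2,5):dx=-1,dy=+7->D; (2,6):dx=+7,dy=-7->D; (2,7):dx=+8,dy=+5->C
  (2,8):dx=+4,dy=+1->C; (3,4):dx=-6,dy=+2->D; (3,5):dx=-10,dy=+12->D; (3,6):dx=-2,dy=-2->C
  (3,7):dx=-1,dy=+10->D; (3,8):dx=-5,dy=+6->D; (4,5):dx=-4,dy=+10->D; (4,6):dx=+4,dy=-4->D
  (4,7):dx=+5,dy=+8->C; (4,8):dx=+1,dy=+4->C; (5,6):dx=+8,dy=-14->D; (5,7):dx=+9,dy=-2->D
  (5,8):dx=+5,dy=-6->D; (6,7):dx=+1,dy=+12->C; (6,8):dx=-3,dy=+8->D; (7,8):dx=-4,dy=-4->C
Step 2: C = 9, D = 19, total pairs = 28.
Step 3: tau = (C - D)/(n(n-1)/2) = (9 - 19)/28 = -0.357143.
Step 4: Exact two-sided p-value (enumerate n! = 40320 permutations of y under H0): p = 0.275099.
Step 5: alpha = 0.1. fail to reject H0.

tau_b = -0.3571 (C=9, D=19), p = 0.275099, fail to reject H0.


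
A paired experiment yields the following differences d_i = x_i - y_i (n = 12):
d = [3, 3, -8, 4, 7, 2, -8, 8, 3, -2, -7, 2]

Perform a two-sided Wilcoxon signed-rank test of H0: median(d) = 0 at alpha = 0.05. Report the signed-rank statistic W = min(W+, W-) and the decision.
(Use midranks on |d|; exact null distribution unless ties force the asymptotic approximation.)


Step 1: Drop any zero differences (none here) and take |d_i|.
|d| = [3, 3, 8, 4, 7, 2, 8, 8, 3, 2, 7, 2]
Step 2: Midrank |d_i| (ties get averaged ranks).
ranks: |3|->5, |3|->5, |8|->11, |4|->7, |7|->8.5, |2|->2, |8|->11, |8|->11, |3|->5, |2|->2, |7|->8.5, |2|->2
Step 3: Attach original signs; sum ranks with positive sign and with negative sign.
W+ = 5 + 5 + 7 + 8.5 + 2 + 11 + 5 + 2 = 45.5
W- = 11 + 11 + 2 + 8.5 = 32.5
(Check: W+ + W- = 78 should equal n(n+1)/2 = 78.)
Step 4: Test statistic W = min(W+, W-) = 32.5.
Step 5: Ties in |d|, so use the tie-corrected normal approximation.
        E[W] = n(n+1)/4 = 12*13/4 = 39.
        Tie groups: |d|=2 (t=3), |d|=3 (t=3), |d|=7 (t=2), |d|=8 (t=3); sum(t^3 - t) = 78.
        Var[W] = n(n+1)(2n+1)/24 - sum(t^3-t)/48 = 3900/24 - 78/48 = 160.875.
        z = (W - E[W]) / sqrt(Var[W]) = (32.5 - 39) / 12.6837 = -0.5125.
        Two-sided p = 2*Phi(z) = 0.608322.
Step 6: alpha = 0.05. fail to reject H0.

W+ = 45.5, W- = 32.5, W = min = 32.5, p = 0.608322, fail to reject H0.


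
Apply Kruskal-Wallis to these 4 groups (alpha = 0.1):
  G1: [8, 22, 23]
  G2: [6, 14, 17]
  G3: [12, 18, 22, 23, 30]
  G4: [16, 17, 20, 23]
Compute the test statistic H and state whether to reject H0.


Step 1: Combine all N = 15 observations and assign midranks.
sorted (value, group, rank): (6,G2,1), (8,G1,2), (12,G3,3), (14,G2,4), (16,G4,5), (17,G2,6.5), (17,G4,6.5), (18,G3,8), (20,G4,9), (22,G1,10.5), (22,G3,10.5), (23,G1,13), (23,G3,13), (23,G4,13), (30,G3,15)
Step 2: Sum ranks within each group.
R_1 = 25.5 (n_1 = 3)
R_2 = 11.5 (n_2 = 3)
R_3 = 49.5 (n_3 = 5)
R_4 = 33.5 (n_4 = 4)
Step 3: H = 12/(N(N+1)) * sum(R_i^2/n_i) - 3(N+1)
     = 12/(15*16) * (25.5^2/3 + 11.5^2/3 + 49.5^2/5 + 33.5^2/4) - 3*16
     = 0.050000 * 1031.45 - 48
     = 3.572292.
Step 4: Ties present; correction factor C = 1 - 36/(15^3 - 15) = 0.989286. Corrected H = 3.572292 / 0.989286 = 3.610981.
Step 5: Under H0, H ~ chi^2(3); p-value = 0.306651.
Step 6: alpha = 0.1. fail to reject H0.

H = 3.6110, df = 3, p = 0.306651, fail to reject H0.


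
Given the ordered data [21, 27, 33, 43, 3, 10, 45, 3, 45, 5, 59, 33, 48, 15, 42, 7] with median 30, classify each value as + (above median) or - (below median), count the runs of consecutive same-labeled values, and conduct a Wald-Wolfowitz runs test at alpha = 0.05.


Step 1: Compute median = 30; label A = above, B = below.
Labels in order: BBAABBABABAAABAB  (n_A = 8, n_B = 8)
Step 2: Count runs R = 11.
Step 3: Under H0 (random ordering), E[R] = 2*n_A*n_B/(n_A+n_B) + 1 = 2*8*8/16 + 1 = 9.0000.
        Var[R] = 2*n_A*n_B*(2*n_A*n_B - n_A - n_B) / ((n_A+n_B)^2 * (n_A+n_B-1)) = 14336/3840 = 3.7333.
        SD[R] = 1.9322.
Step 4: Continuity-corrected z = (R - 0.5 - E[R]) / SD[R] = (11 - 0.5 - 9.0000) / 1.9322 = 0.7763.
Step 5: Two-sided p-value via normal approximation = 2*(1 - Phi(|z|)) = 0.437558.
Step 6: alpha = 0.05. fail to reject H0.

R = 11, z = 0.7763, p = 0.437558, fail to reject H0.


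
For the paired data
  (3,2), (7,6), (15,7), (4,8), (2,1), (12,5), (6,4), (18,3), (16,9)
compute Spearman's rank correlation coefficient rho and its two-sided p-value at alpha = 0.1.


Step 1: Rank x and y separately (midranks; no ties here).
rank(x): 3->2, 7->5, 15->7, 4->3, 2->1, 12->6, 6->4, 18->9, 16->8
rank(y): 2->2, 6->6, 7->7, 8->8, 1->1, 5->5, 4->4, 3->3, 9->9
Step 2: d_i = R_x(i) - R_y(i); compute d_i^2.
  (2-2)^2=0, (5-6)^2=1, (7-7)^2=0, (3-8)^2=25, (1-1)^2=0, (6-5)^2=1, (4-4)^2=0, (9-3)^2=36, (8-9)^2=1
sum(d^2) = 64.
Step 3: rho = 1 - 6*64 / (9*(9^2 - 1)) = 1 - 384/720 = 0.466667.
Step 4: Under H0, t = rho * sqrt((n-2)/(1-rho^2)) = 1.3960 ~ t(7).
Step 5: Two-sided p-value from the t-distribution with 7 df = 0.205386.
Step 6: alpha = 0.1. fail to reject H0.

rho = 0.4667, p = 0.205386, fail to reject H0 at alpha = 0.1.


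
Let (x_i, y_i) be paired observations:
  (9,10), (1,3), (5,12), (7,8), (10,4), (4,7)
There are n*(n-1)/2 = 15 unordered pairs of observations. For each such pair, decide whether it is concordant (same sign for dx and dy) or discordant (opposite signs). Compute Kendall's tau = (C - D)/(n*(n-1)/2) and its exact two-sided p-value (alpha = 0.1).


Step 1: Enumerate the 15 unordered pairs (i,j) with i<j and classify each by sign(x_j-x_i) * sign(y_j-y_i).
  (1,2):dx=-8,dy=-7->C; (1,3):dx=-4,dy=+2->D; (1,4):dx=-2,dy=-2->C; (1,5):dx=+1,dy=-6->D
  (1,6):dx=-5,dy=-3->C; (2,3):dx=+4,dy=+9->C; (2,4):dx=+6,dy=+5->C; (2,5):dx=+9,dy=+1->C
  (2,6):dx=+3,dy=+4->C; (3,4):dx=+2,dy=-4->D; (3,5):dx=+5,dy=-8->D; (3,6):dx=-1,dy=-5->C
  (4,5):dx=+3,dy=-4->D; (4,6):dx=-3,dy=-1->C; (5,6):dx=-6,dy=+3->D
Step 2: C = 9, D = 6, total pairs = 15.
Step 3: tau = (C - D)/(n(n-1)/2) = (9 - 6)/15 = 0.200000.
Step 4: Exact two-sided p-value (enumerate n! = 720 permutations of y under H0): p = 0.719444.
Step 5: alpha = 0.1. fail to reject H0.

tau_b = 0.2000 (C=9, D=6), p = 0.719444, fail to reject H0.


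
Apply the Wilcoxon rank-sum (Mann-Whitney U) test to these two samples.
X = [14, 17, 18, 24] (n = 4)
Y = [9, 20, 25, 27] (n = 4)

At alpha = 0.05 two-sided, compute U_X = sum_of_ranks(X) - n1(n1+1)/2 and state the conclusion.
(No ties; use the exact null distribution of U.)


Step 1: Combine and sort all 8 observations; assign midranks.
sorted (value, group): (9,Y), (14,X), (17,X), (18,X), (20,Y), (24,X), (25,Y), (27,Y)
ranks: 9->1, 14->2, 17->3, 18->4, 20->5, 24->6, 25->7, 27->8
Step 2: Rank sum for X: R1 = 2 + 3 + 4 + 6 = 15.
Step 3: U_X = R1 - n1(n1+1)/2 = 15 - 4*5/2 = 15 - 10 = 5.
       U_Y = n1*n2 - U_X = 16 - 5 = 11.
Step 4: No ties, so the exact null distribution of U (based on enumerating the C(8,4) = 70 equally likely rank assignments) gives the two-sided p-value.
Step 5: p-value = 0.485714; compare to alpha = 0.05. fail to reject H0.

U_X = 5, p = 0.485714, fail to reject H0 at alpha = 0.05.


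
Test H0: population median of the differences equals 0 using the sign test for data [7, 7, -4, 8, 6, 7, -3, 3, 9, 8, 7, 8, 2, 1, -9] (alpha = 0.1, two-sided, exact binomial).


Step 1: Discard zero differences. Original n = 15; n_eff = number of nonzero differences = 15.
Nonzero differences (with sign): +7, +7, -4, +8, +6, +7, -3, +3, +9, +8, +7, +8, +2, +1, -9
Step 2: Count signs: positive = 12, negative = 3.
Step 3: Under H0: P(positive) = 0.5, so the number of positives S ~ Bin(15, 0.5).
Step 4: Two-sided exact p-value = sum of Bin(15,0.5) probabilities at or below the observed probability = 0.035156.
Step 5: alpha = 0.1. reject H0.

n_eff = 15, pos = 12, neg = 3, p = 0.035156, reject H0.


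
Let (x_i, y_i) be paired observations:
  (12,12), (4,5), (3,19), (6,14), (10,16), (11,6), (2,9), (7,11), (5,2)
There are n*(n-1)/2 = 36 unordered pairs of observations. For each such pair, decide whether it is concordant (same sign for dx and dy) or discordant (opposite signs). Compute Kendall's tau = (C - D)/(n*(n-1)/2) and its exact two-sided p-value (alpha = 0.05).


Step 1: Enumerate the 36 unordered pairs (i,j) with i<j and classify each by sign(x_j-x_i) * sign(y_j-y_i).
  (1,2):dx=-8,dy=-7->C; (1,3):dx=-9,dy=+7->D; (1,4):dx=-6,dy=+2->D; (1,5):dx=-2,dy=+4->D
  (1,6):dx=-1,dy=-6->C; (1,7):dx=-10,dy=-3->C; (1,8):dx=-5,dy=-1->C; (1,9):dx=-7,dy=-10->C
  (2,3):dx=-1,dy=+14->D; (2,4):dx=+2,dy=+9->C; (2,5):dx=+6,dy=+11->C; (2,6):dx=+7,dy=+1->C
  (2,7):dx=-2,dy=+4->D; (2,8):dx=+3,dy=+6->C; (2,9):dx=+1,dy=-3->D; (3,4):dx=+3,dy=-5->D
  (3,5):dx=+7,dy=-3->D; (3,6):dx=+8,dy=-13->D; (3,7):dx=-1,dy=-10->C; (3,8):dx=+4,dy=-8->D
  (3,9):dx=+2,dy=-17->D; (4,5):dx=+4,dy=+2->C; (4,6):dx=+5,dy=-8->D; (4,7):dx=-4,dy=-5->C
  (4,8):dx=+1,dy=-3->D; (4,9):dx=-1,dy=-12->C; (5,6):dx=+1,dy=-10->D; (5,7):dx=-8,dy=-7->C
  (5,8):dx=-3,dy=-5->C; (5,9):dx=-5,dy=-14->C; (6,7):dx=-9,dy=+3->D; (6,8):dx=-4,dy=+5->D
  (6,9):dx=-6,dy=-4->C; (7,8):dx=+5,dy=+2->C; (7,9):dx=+3,dy=-7->D; (8,9):dx=-2,dy=-9->C
Step 2: C = 19, D = 17, total pairs = 36.
Step 3: tau = (C - D)/(n(n-1)/2) = (19 - 17)/36 = 0.055556.
Step 4: Exact two-sided p-value (enumerate n! = 362880 permutations of y under H0): p = 0.919455.
Step 5: alpha = 0.05. fail to reject H0.

tau_b = 0.0556 (C=19, D=17), p = 0.919455, fail to reject H0.


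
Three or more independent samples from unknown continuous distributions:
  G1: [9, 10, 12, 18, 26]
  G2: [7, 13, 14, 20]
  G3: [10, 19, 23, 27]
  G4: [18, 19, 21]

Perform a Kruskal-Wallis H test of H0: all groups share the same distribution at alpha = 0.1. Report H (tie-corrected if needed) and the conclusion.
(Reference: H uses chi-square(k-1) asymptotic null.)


Step 1: Combine all N = 16 observations and assign midranks.
sorted (value, group, rank): (7,G2,1), (9,G1,2), (10,G1,3.5), (10,G3,3.5), (12,G1,5), (13,G2,6), (14,G2,7), (18,G1,8.5), (18,G4,8.5), (19,G3,10.5), (19,G4,10.5), (20,G2,12), (21,G4,13), (23,G3,14), (26,G1,15), (27,G3,16)
Step 2: Sum ranks within each group.
R_1 = 34 (n_1 = 5)
R_2 = 26 (n_2 = 4)
R_3 = 44 (n_3 = 4)
R_4 = 32 (n_4 = 3)
Step 3: H = 12/(N(N+1)) * sum(R_i^2/n_i) - 3(N+1)
     = 12/(16*17) * (34^2/5 + 26^2/4 + 44^2/4 + 32^2/3) - 3*17
     = 0.044118 * 1225.53 - 51
     = 3.067647.
Step 4: Ties present; correction factor C = 1 - 18/(16^3 - 16) = 0.995588. Corrected H = 3.067647 / 0.995588 = 3.081241.
Step 5: Under H0, H ~ chi^2(3); p-value = 0.379268.
Step 6: alpha = 0.1. fail to reject H0.

H = 3.0812, df = 3, p = 0.379268, fail to reject H0.


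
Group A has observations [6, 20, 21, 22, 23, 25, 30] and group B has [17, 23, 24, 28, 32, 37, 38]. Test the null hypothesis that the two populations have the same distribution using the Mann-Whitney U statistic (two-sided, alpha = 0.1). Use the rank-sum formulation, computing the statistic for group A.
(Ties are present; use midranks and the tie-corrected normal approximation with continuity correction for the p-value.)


Step 1: Combine and sort all 14 observations; assign midranks.
sorted (value, group): (6,X), (17,Y), (20,X), (21,X), (22,X), (23,X), (23,Y), (24,Y), (25,X), (28,Y), (30,X), (32,Y), (37,Y), (38,Y)
ranks: 6->1, 17->2, 20->3, 21->4, 22->5, 23->6.5, 23->6.5, 24->8, 25->9, 28->10, 30->11, 32->12, 37->13, 38->14
Step 2: Rank sum for X: R1 = 1 + 3 + 4 + 5 + 6.5 + 9 + 11 = 39.5.
Step 3: U_X = R1 - n1(n1+1)/2 = 39.5 - 7*8/2 = 39.5 - 28 = 11.5.
       U_Y = n1*n2 - U_X = 49 - 11.5 = 37.5.
Step 4: Ties are present, so use the tie-corrected normal approximation (with continuity correction) for the p-value.
Step 5: p-value = 0.109832; compare to alpha = 0.1. fail to reject H0.

U_X = 11.5, p = 0.109832, fail to reject H0 at alpha = 0.1.


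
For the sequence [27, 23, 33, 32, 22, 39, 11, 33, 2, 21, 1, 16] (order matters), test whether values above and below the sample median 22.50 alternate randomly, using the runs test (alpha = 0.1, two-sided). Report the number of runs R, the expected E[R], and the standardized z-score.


Step 1: Compute median = 22.50; label A = above, B = below.
Labels in order: AAAABABABBBB  (n_A = 6, n_B = 6)
Step 2: Count runs R = 6.
Step 3: Under H0 (random ordering), E[R] = 2*n_A*n_B/(n_A+n_B) + 1 = 2*6*6/12 + 1 = 7.0000.
        Var[R] = 2*n_A*n_B*(2*n_A*n_B - n_A - n_B) / ((n_A+n_B)^2 * (n_A+n_B-1)) = 4320/1584 = 2.7273.
        SD[R] = 1.6514.
Step 4: Continuity-corrected z = (R + 0.5 - E[R]) / SD[R] = (6 + 0.5 - 7.0000) / 1.6514 = -0.3028.
Step 5: Two-sided p-value via normal approximation = 2*(1 - Phi(|z|)) = 0.762069.
Step 6: alpha = 0.1. fail to reject H0.

R = 6, z = -0.3028, p = 0.762069, fail to reject H0.


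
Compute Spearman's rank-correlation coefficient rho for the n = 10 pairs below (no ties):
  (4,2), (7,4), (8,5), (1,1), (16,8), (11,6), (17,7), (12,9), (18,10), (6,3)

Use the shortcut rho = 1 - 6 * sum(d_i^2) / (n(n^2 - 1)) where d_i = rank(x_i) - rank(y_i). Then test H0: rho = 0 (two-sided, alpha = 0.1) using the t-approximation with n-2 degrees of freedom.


Step 1: Rank x and y separately (midranks; no ties here).
rank(x): 4->2, 7->4, 8->5, 1->1, 16->8, 11->6, 17->9, 12->7, 18->10, 6->3
rank(y): 2->2, 4->4, 5->5, 1->1, 8->8, 6->6, 7->7, 9->9, 10->10, 3->3
Step 2: d_i = R_x(i) - R_y(i); compute d_i^2.
  (2-2)^2=0, (4-4)^2=0, (5-5)^2=0, (1-1)^2=0, (8-8)^2=0, (6-6)^2=0, (9-7)^2=4, (7-9)^2=4, (10-10)^2=0, (3-3)^2=0
sum(d^2) = 8.
Step 3: rho = 1 - 6*8 / (10*(10^2 - 1)) = 1 - 48/990 = 0.951515.
Step 4: Under H0, t = rho * sqrt((n-2)/(1-rho^2)) = 8.7493 ~ t(8).
Step 5: Two-sided p-value from the t-distribution with 8 df = 0.000023.
Step 6: alpha = 0.1. reject H0.

rho = 0.9515, p = 0.000023, reject H0 at alpha = 0.1.


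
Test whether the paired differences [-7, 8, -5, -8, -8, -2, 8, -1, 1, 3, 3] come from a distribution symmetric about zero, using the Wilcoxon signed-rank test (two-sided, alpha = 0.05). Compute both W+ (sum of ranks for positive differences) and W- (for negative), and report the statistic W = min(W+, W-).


Step 1: Drop any zero differences (none here) and take |d_i|.
|d| = [7, 8, 5, 8, 8, 2, 8, 1, 1, 3, 3]
Step 2: Midrank |d_i| (ties get averaged ranks).
ranks: |7|->7, |8|->9.5, |5|->6, |8|->9.5, |8|->9.5, |2|->3, |8|->9.5, |1|->1.5, |1|->1.5, |3|->4.5, |3|->4.5
Step 3: Attach original signs; sum ranks with positive sign and with negative sign.
W+ = 9.5 + 9.5 + 1.5 + 4.5 + 4.5 = 29.5
W- = 7 + 6 + 9.5 + 9.5 + 3 + 1.5 = 36.5
(Check: W+ + W- = 66 should equal n(n+1)/2 = 66.)
Step 4: Test statistic W = min(W+, W-) = 29.5.
Step 5: Ties in |d|, so use the tie-corrected normal approximation.
        E[W] = n(n+1)/4 = 11*12/4 = 33.
        Tie groups: |d|=1 (t=2), |d|=3 (t=2), |d|=8 (t=4); sum(t^3 - t) = 72.
        Var[W] = n(n+1)(2n+1)/24 - sum(t^3-t)/48 = 3036/24 - 72/48 = 125.
        z = (W - E[W]) / sqrt(Var[W]) = (29.5 - 33) / 11.1803 = -0.3130.
        Two-sided p = 2*Phi(z) = 0.754243.
Step 6: alpha = 0.05. fail to reject H0.

W+ = 29.5, W- = 36.5, W = min = 29.5, p = 0.754243, fail to reject H0.


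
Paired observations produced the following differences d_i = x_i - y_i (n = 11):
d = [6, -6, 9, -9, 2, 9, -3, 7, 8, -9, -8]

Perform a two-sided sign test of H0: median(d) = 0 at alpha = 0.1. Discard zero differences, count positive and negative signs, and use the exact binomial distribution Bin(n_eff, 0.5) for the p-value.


Step 1: Discard zero differences. Original n = 11; n_eff = number of nonzero differences = 11.
Nonzero differences (with sign): +6, -6, +9, -9, +2, +9, -3, +7, +8, -9, -8
Step 2: Count signs: positive = 6, negative = 5.
Step 3: Under H0: P(positive) = 0.5, so the number of positives S ~ Bin(11, 0.5).
Step 4: Two-sided exact p-value = sum of Bin(11,0.5) probabilities at or below the observed probability = 1.000000.
Step 5: alpha = 0.1. fail to reject H0.

n_eff = 11, pos = 6, neg = 5, p = 1.000000, fail to reject H0.


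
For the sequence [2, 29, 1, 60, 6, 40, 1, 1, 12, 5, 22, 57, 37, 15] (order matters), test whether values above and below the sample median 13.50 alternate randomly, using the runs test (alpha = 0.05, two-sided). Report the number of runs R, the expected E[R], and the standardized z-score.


Step 1: Compute median = 13.50; label A = above, B = below.
Labels in order: BABABABBBBAAAA  (n_A = 7, n_B = 7)
Step 2: Count runs R = 8.
Step 3: Under H0 (random ordering), E[R] = 2*n_A*n_B/(n_A+n_B) + 1 = 2*7*7/14 + 1 = 8.0000.
        Var[R] = 2*n_A*n_B*(2*n_A*n_B - n_A - n_B) / ((n_A+n_B)^2 * (n_A+n_B-1)) = 8232/2548 = 3.2308.
        SD[R] = 1.7974.
Step 4: R = E[R], so z = 0 with no continuity correction.
Step 5: Two-sided p-value via normal approximation = 2*(1 - Phi(|z|)) = 1.000000.
Step 6: alpha = 0.05. fail to reject H0.

R = 8, z = 0.0000, p = 1.000000, fail to reject H0.


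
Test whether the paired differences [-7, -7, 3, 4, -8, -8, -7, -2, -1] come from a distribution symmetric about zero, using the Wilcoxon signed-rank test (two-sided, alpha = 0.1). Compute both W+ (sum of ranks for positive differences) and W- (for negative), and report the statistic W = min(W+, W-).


Step 1: Drop any zero differences (none here) and take |d_i|.
|d| = [7, 7, 3, 4, 8, 8, 7, 2, 1]
Step 2: Midrank |d_i| (ties get averaged ranks).
ranks: |7|->6, |7|->6, |3|->3, |4|->4, |8|->8.5, |8|->8.5, |7|->6, |2|->2, |1|->1
Step 3: Attach original signs; sum ranks with positive sign and with negative sign.
W+ = 3 + 4 = 7
W- = 6 + 6 + 8.5 + 8.5 + 6 + 2 + 1 = 38
(Check: W+ + W- = 45 should equal n(n+1)/2 = 45.)
Step 4: Test statistic W = min(W+, W-) = 7.
Step 5: Ties in |d|, so use the tie-corrected normal approximation.
        E[W] = n(n+1)/4 = 9*10/4 = 22.5.
        Tie groups: |d|=7 (t=3), |d|=8 (t=2); sum(t^3 - t) = 30.
        Var[W] = n(n+1)(2n+1)/24 - sum(t^3-t)/48 = 1710/24 - 30/48 = 70.625.
        z = (W - E[W]) / sqrt(Var[W]) = (7 - 22.5) / 8.4039 = -1.8444.
        Two-sided p = 2*Phi(z) = 0.065127.
Step 6: alpha = 0.1. reject H0.

W+ = 7, W- = 38, W = min = 7, p = 0.065127, reject H0.


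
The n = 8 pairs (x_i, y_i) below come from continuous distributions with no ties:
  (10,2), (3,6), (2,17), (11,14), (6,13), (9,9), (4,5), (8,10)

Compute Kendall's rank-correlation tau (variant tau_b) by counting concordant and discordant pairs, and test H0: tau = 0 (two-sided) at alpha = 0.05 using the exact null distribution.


Step 1: Enumerate the 28 unordered pairs (i,j) with i<j and classify each by sign(x_j-x_i) * sign(y_j-y_i).
  (1,2):dx=-7,dy=+4->D; (1,3):dx=-8,dy=+15->D; (1,4):dx=+1,dy=+12->C; (1,5):dx=-4,dy=+11->D
  (1,6):dx=-1,dy=+7->D; (1,7):dx=-6,dy=+3->D; (1,8):dx=-2,dy=+8->D; (2,3):dx=-1,dy=+11->D
  (2,4):dx=+8,dy=+8->C; (2,5):dx=+3,dy=+7->C; (2,6):dx=+6,dy=+3->C; (2,7):dx=+1,dy=-1->D
  (2,8):dx=+5,dy=+4->C; (3,4):dx=+9,dy=-3->D; (3,5):dx=+4,dy=-4->D; (3,6):dx=+7,dy=-8->D
  (3,7):dx=+2,dy=-12->D; (3,8):dx=+6,dy=-7->D; (4,5):dx=-5,dy=-1->C; (4,6):dx=-2,dy=-5->C
  (4,7):dx=-7,dy=-9->C; (4,8):dx=-3,dy=-4->C; (5,6):dx=+3,dy=-4->D; (5,7):dx=-2,dy=-8->C
  (5,8):dx=+2,dy=-3->D; (6,7):dx=-5,dy=-4->C; (6,8):dx=-1,dy=+1->D; (7,8):dx=+4,dy=+5->C
Step 2: C = 12, D = 16, total pairs = 28.
Step 3: tau = (C - D)/(n(n-1)/2) = (12 - 16)/28 = -0.142857.
Step 4: Exact two-sided p-value (enumerate n! = 40320 permutations of y under H0): p = 0.719544.
Step 5: alpha = 0.05. fail to reject H0.

tau_b = -0.1429 (C=12, D=16), p = 0.719544, fail to reject H0.


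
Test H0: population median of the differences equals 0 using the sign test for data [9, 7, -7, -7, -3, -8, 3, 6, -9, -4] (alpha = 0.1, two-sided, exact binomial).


Step 1: Discard zero differences. Original n = 10; n_eff = number of nonzero differences = 10.
Nonzero differences (with sign): +9, +7, -7, -7, -3, -8, +3, +6, -9, -4
Step 2: Count signs: positive = 4, negative = 6.
Step 3: Under H0: P(positive) = 0.5, so the number of positives S ~ Bin(10, 0.5).
Step 4: Two-sided exact p-value = sum of Bin(10,0.5) probabilities at or below the observed probability = 0.753906.
Step 5: alpha = 0.1. fail to reject H0.

n_eff = 10, pos = 4, neg = 6, p = 0.753906, fail to reject H0.


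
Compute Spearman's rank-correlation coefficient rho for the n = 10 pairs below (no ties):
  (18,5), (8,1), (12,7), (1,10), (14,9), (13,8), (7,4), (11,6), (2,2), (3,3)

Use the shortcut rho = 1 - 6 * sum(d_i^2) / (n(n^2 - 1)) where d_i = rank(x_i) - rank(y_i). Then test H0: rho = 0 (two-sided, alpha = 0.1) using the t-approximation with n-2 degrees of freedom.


Step 1: Rank x and y separately (midranks; no ties here).
rank(x): 18->10, 8->5, 12->7, 1->1, 14->9, 13->8, 7->4, 11->6, 2->2, 3->3
rank(y): 5->5, 1->1, 7->7, 10->10, 9->9, 8->8, 4->4, 6->6, 2->2, 3->3
Step 2: d_i = R_x(i) - R_y(i); compute d_i^2.
  (10-5)^2=25, (5-1)^2=16, (7-7)^2=0, (1-10)^2=81, (9-9)^2=0, (8-8)^2=0, (4-4)^2=0, (6-6)^2=0, (2-2)^2=0, (3-3)^2=0
sum(d^2) = 122.
Step 3: rho = 1 - 6*122 / (10*(10^2 - 1)) = 1 - 732/990 = 0.260606.
Step 4: Under H0, t = rho * sqrt((n-2)/(1-rho^2)) = 0.7635 ~ t(8).
Step 5: Two-sided p-value from the t-distribution with 8 df = 0.467089.
Step 6: alpha = 0.1. fail to reject H0.

rho = 0.2606, p = 0.467089, fail to reject H0 at alpha = 0.1.


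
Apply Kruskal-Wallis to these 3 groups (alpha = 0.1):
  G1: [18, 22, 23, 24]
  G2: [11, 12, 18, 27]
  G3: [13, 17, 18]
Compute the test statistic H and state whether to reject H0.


Step 1: Combine all N = 11 observations and assign midranks.
sorted (value, group, rank): (11,G2,1), (12,G2,2), (13,G3,3), (17,G3,4), (18,G1,6), (18,G2,6), (18,G3,6), (22,G1,8), (23,G1,9), (24,G1,10), (27,G2,11)
Step 2: Sum ranks within each group.
R_1 = 33 (n_1 = 4)
R_2 = 20 (n_2 = 4)
R_3 = 13 (n_3 = 3)
Step 3: H = 12/(N(N+1)) * sum(R_i^2/n_i) - 3(N+1)
     = 12/(11*12) * (33^2/4 + 20^2/4 + 13^2/3) - 3*12
     = 0.090909 * 428.583 - 36
     = 2.962121.
Step 4: Ties present; correction factor C = 1 - 24/(11^3 - 11) = 0.981818. Corrected H = 2.962121 / 0.981818 = 3.016975.
Step 5: Under H0, H ~ chi^2(2); p-value = 0.221244.
Step 6: alpha = 0.1. fail to reject H0.

H = 3.0170, df = 2, p = 0.221244, fail to reject H0.


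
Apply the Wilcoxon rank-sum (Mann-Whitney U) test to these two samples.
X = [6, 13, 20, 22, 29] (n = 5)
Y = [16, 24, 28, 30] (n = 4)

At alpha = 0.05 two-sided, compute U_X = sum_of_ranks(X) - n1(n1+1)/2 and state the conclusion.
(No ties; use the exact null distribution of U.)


Step 1: Combine and sort all 9 observations; assign midranks.
sorted (value, group): (6,X), (13,X), (16,Y), (20,X), (22,X), (24,Y), (28,Y), (29,X), (30,Y)
ranks: 6->1, 13->2, 16->3, 20->4, 22->5, 24->6, 28->7, 29->8, 30->9
Step 2: Rank sum for X: R1 = 1 + 2 + 4 + 5 + 8 = 20.
Step 3: U_X = R1 - n1(n1+1)/2 = 20 - 5*6/2 = 20 - 15 = 5.
       U_Y = n1*n2 - U_X = 20 - 5 = 15.
Step 4: No ties, so the exact null distribution of U (based on enumerating the C(9,5) = 126 equally likely rank assignments) gives the two-sided p-value.
Step 5: p-value = 0.285714; compare to alpha = 0.05. fail to reject H0.

U_X = 5, p = 0.285714, fail to reject H0 at alpha = 0.05.


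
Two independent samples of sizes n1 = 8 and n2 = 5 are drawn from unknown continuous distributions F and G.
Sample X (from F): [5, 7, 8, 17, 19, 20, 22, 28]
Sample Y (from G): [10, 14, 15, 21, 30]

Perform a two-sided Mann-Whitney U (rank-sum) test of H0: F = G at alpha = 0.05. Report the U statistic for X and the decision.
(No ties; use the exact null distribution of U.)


Step 1: Combine and sort all 13 observations; assign midranks.
sorted (value, group): (5,X), (7,X), (8,X), (10,Y), (14,Y), (15,Y), (17,X), (19,X), (20,X), (21,Y), (22,X), (28,X), (30,Y)
ranks: 5->1, 7->2, 8->3, 10->4, 14->5, 15->6, 17->7, 19->8, 20->9, 21->10, 22->11, 28->12, 30->13
Step 2: Rank sum for X: R1 = 1 + 2 + 3 + 7 + 8 + 9 + 11 + 12 = 53.
Step 3: U_X = R1 - n1(n1+1)/2 = 53 - 8*9/2 = 53 - 36 = 17.
       U_Y = n1*n2 - U_X = 40 - 17 = 23.
Step 4: No ties, so the exact null distribution of U (based on enumerating the C(13,8) = 1287 equally likely rank assignments) gives the two-sided p-value.
Step 5: p-value = 0.724165; compare to alpha = 0.05. fail to reject H0.

U_X = 17, p = 0.724165, fail to reject H0 at alpha = 0.05.


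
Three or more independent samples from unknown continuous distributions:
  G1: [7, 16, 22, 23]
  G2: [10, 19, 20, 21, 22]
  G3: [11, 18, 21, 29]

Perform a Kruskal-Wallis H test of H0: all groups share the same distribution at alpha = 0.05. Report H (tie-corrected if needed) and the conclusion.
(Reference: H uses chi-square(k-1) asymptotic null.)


Step 1: Combine all N = 13 observations and assign midranks.
sorted (value, group, rank): (7,G1,1), (10,G2,2), (11,G3,3), (16,G1,4), (18,G3,5), (19,G2,6), (20,G2,7), (21,G2,8.5), (21,G3,8.5), (22,G1,10.5), (22,G2,10.5), (23,G1,12), (29,G3,13)
Step 2: Sum ranks within each group.
R_1 = 27.5 (n_1 = 4)
R_2 = 34 (n_2 = 5)
R_3 = 29.5 (n_3 = 4)
Step 3: H = 12/(N(N+1)) * sum(R_i^2/n_i) - 3(N+1)
     = 12/(13*14) * (27.5^2/4 + 34^2/5 + 29.5^2/4) - 3*14
     = 0.065934 * 637.825 - 42
     = 0.054396.
Step 4: Ties present; correction factor C = 1 - 12/(13^3 - 13) = 0.994505. Corrected H = 0.054396 / 0.994505 = 0.054696.
Step 5: Under H0, H ~ chi^2(2); p-value = 0.973023.
Step 6: alpha = 0.05. fail to reject H0.

H = 0.0547, df = 2, p = 0.973023, fail to reject H0.


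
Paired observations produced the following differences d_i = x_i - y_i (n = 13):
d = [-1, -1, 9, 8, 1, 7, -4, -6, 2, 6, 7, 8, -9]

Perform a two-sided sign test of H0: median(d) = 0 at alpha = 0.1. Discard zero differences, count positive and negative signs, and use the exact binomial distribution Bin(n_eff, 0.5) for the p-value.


Step 1: Discard zero differences. Original n = 13; n_eff = number of nonzero differences = 13.
Nonzero differences (with sign): -1, -1, +9, +8, +1, +7, -4, -6, +2, +6, +7, +8, -9
Step 2: Count signs: positive = 8, negative = 5.
Step 3: Under H0: P(positive) = 0.5, so the number of positives S ~ Bin(13, 0.5).
Step 4: Two-sided exact p-value = sum of Bin(13,0.5) probabilities at or below the observed probability = 0.581055.
Step 5: alpha = 0.1. fail to reject H0.

n_eff = 13, pos = 8, neg = 5, p = 0.581055, fail to reject H0.


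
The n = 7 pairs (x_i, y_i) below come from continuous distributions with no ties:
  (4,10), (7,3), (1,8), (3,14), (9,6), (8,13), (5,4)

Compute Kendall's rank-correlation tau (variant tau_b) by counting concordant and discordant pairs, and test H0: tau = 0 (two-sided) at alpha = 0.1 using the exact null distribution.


Step 1: Enumerate the 21 unordered pairs (i,j) with i<j and classify each by sign(x_j-x_i) * sign(y_j-y_i).
  (1,2):dx=+3,dy=-7->D; (1,3):dx=-3,dy=-2->C; (1,4):dx=-1,dy=+4->D; (1,5):dx=+5,dy=-4->D
  (1,6):dx=+4,dy=+3->C; (1,7):dx=+1,dy=-6->D; (2,3):dx=-6,dy=+5->D; (2,4):dx=-4,dy=+11->D
  (2,5):dx=+2,dy=+3->C; (2,6):dx=+1,dy=+10->C; (2,7):dx=-2,dy=+1->D; (3,4):dx=+2,dy=+6->C
  (3,5):dx=+8,dy=-2->D; (3,6):dx=+7,dy=+5->C; (3,7):dx=+4,dy=-4->D; (4,5):dx=+6,dy=-8->D
  (4,6):dx=+5,dy=-1->D; (4,7):dx=+2,dy=-10->D; (5,6):dx=-1,dy=+7->D; (5,7):dx=-4,dy=-2->C
  (6,7):dx=-3,dy=-9->C
Step 2: C = 8, D = 13, total pairs = 21.
Step 3: tau = (C - D)/(n(n-1)/2) = (8 - 13)/21 = -0.238095.
Step 4: Exact two-sided p-value (enumerate n! = 5040 permutations of y under H0): p = 0.561905.
Step 5: alpha = 0.1. fail to reject H0.

tau_b = -0.2381 (C=8, D=13), p = 0.561905, fail to reject H0.


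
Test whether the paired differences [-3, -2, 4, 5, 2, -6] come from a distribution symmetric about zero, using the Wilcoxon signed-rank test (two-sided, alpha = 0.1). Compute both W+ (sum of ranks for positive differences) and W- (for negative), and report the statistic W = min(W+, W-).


Step 1: Drop any zero differences (none here) and take |d_i|.
|d| = [3, 2, 4, 5, 2, 6]
Step 2: Midrank |d_i| (ties get averaged ranks).
ranks: |3|->3, |2|->1.5, |4|->4, |5|->5, |2|->1.5, |6|->6
Step 3: Attach original signs; sum ranks with positive sign and with negative sign.
W+ = 4 + 5 + 1.5 = 10.5
W- = 3 + 1.5 + 6 = 10.5
(Check: W+ + W- = 21 should equal n(n+1)/2 = 21.)
Step 4: Test statistic W = min(W+, W-) = 10.5.
Step 5: Ties in |d|, so use the tie-corrected normal approximation.
        E[W] = n(n+1)/4 = 6*7/4 = 10.5.
        Tie groups: |d|=2 (t=2); sum(t^3 - t) = 6.
        Var[W] = n(n+1)(2n+1)/24 - sum(t^3-t)/48 = 546/24 - 6/48 = 22.625.
        z = (W - E[W]) / sqrt(Var[W]) = (10.5 - 10.5) / 4.7566 = 0.0000.
        Two-sided p = 2*Phi(z) = 1.000000.
Step 6: alpha = 0.1. fail to reject H0.

W+ = 10.5, W- = 10.5, W = min = 10.5, p = 1.000000, fail to reject H0.
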